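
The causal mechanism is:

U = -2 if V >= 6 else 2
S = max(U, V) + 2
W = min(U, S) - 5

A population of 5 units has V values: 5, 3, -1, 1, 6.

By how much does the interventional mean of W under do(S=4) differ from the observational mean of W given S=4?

Every unit gets S=4 under the intervention. W values become -3, -3, -3, -3, -7; E[W|do(S=4)] = -3.8.
Conditioning on S=4 selects the 2 unit(s) with V ∈ {-1, 1}. Their W values: -3, -3. Mean = -3.
Difference = -3.8 − (-3) = -0.8.

-0.8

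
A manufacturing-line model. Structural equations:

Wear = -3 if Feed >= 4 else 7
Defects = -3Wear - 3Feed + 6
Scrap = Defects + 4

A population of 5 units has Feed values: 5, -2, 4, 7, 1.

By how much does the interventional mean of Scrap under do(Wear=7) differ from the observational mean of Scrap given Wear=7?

Every unit gets Wear=7 under the intervention. Scrap values become -26, -5, -23, -32, -14; E[Scrap|do(Wear=7)] = -20.
Observing Wear=7 restricts to units where Wear's equation naturally yields 7: Feed ∈ {-2, 1}. In that subpopulation Scrap = -5, -14, mean -9.5.
Difference = -20 − (-9.5) = -10.5.

-10.5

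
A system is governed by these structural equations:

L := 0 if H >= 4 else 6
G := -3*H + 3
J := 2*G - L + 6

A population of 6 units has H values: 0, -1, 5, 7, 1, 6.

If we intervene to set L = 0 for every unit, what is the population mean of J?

Under do(L=0), L's equation is replaced by L=0 for every unit. Per-unit J: 12, 18, -18, -30, 6, -24. Mean = -6.

-6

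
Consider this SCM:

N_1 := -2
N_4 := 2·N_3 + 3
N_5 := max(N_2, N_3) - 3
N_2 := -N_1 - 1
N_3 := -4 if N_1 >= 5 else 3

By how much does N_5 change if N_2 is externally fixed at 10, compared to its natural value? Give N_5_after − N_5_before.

7

do(N_2=10) replaces the equation N_2 := -N_1 - 1 with the constant N_2 = 10.
N_3 = -4 if N_1 >= 5 else 3  [with N_1=-2]  = 3
N_5 = max(N_2, N_3) - 3  [with N_2=10, N_3=3]  = 7
Without intervention: N_2 = -N_1 - 1  [with N_1=-2]  = 1; N_3 = -4 if N_1 >= 5 else 3  [with N_1=-2]  = 3; N_5 = max(N_2, N_3) - 3  [with N_2=1, N_3=3]  = 0.
Change = 7 − 0 = 7.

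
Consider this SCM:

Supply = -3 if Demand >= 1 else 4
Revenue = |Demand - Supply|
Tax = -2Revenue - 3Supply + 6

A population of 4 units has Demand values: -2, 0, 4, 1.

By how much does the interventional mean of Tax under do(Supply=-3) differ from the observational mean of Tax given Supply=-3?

3.5

do(Supply=-3) breaks Supply's dependence on Demand. With Supply=-3 fixed, Tax across the units is 13, 9, 1, 7, mean 7.5.
Conditioning on Supply=-3 selects the 2 unit(s) with Demand ∈ {4, 1}. Their Tax values: 1, 7. Mean = 4.
Difference = 7.5 − 4 = 3.5.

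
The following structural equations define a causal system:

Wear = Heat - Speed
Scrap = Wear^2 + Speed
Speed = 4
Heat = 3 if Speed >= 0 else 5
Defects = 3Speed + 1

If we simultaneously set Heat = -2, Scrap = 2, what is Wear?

-6

Under do(Heat = -2, Scrap = 2), each intervened variable's structural equation is replaced by its fixed value.
Wear = Heat - Speed  [with Heat=-2, Speed=4]  = -6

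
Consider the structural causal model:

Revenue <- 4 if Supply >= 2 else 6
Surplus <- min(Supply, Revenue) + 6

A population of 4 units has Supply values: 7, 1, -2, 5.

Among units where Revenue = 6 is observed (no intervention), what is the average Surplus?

5.5

Conditioning on Revenue=6 selects the 2 unit(s) with Supply ∈ {1, -2}. Their Surplus values: 7, 4. Mean = 5.5.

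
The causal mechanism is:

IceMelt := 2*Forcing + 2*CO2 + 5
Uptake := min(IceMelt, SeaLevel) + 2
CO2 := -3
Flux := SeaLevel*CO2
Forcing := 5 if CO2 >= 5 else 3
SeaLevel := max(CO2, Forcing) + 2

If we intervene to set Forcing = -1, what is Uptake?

-1

Under do(Forcing=-1), the mechanism Forcing := 5 if CO2 >= 5 else 3 is discarded; Forcing is fixed at -1.
IceMelt = 2*Forcing + 2*CO2 + 5  [with Forcing=-1, CO2=-3]  = -3
SeaLevel = max(CO2, Forcing) + 2  [with CO2=-3, Forcing=-1]  = 1
Uptake = min(IceMelt, SeaLevel) + 2  [with IceMelt=-3, SeaLevel=1]  = -1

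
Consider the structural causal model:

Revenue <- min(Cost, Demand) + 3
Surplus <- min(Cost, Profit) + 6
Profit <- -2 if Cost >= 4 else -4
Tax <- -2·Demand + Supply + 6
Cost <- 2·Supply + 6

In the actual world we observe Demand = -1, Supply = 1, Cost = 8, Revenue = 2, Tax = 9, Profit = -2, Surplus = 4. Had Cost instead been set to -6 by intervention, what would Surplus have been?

The intervention breaks the incoming arrows to Cost: Cost <- 2·Supply + 6 no longer applies, and Cost = -6.
Profit = -2 if Cost >= 4 else -4  [with Cost=-6]  = -4
Surplus = min(Cost, Profit) + 6  [with Cost=-6, Profit=-4]  = 0

0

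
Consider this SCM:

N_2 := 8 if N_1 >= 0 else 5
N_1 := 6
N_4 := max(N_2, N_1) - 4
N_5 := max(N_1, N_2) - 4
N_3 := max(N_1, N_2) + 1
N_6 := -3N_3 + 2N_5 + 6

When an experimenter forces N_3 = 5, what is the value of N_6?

-1

The intervention breaks the incoming arrows to N_3: N_3 := max(N_1, N_2) + 1 no longer applies, and N_3 = 5.
N_2 = 8 if N_1 >= 0 else 5  [with N_1=6]  = 8
N_5 = max(N_1, N_2) - 4  [with N_1=6, N_2=8]  = 4
N_6 = -3N_3 + 2N_5 + 6  [with N_3=5, N_5=4]  = -1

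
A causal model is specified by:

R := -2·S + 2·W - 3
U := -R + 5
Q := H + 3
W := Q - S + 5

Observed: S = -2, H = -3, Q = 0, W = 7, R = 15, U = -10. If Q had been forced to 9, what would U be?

-28

The intervention breaks the incoming arrows to Q: Q := H + 3 no longer applies, and Q = 9.
W = Q - S + 5  [with Q=9, S=-2]  = 16
R = -2·S + 2·W - 3  [with S=-2, W=16]  = 33
U = -R + 5  [with R=33]  = -28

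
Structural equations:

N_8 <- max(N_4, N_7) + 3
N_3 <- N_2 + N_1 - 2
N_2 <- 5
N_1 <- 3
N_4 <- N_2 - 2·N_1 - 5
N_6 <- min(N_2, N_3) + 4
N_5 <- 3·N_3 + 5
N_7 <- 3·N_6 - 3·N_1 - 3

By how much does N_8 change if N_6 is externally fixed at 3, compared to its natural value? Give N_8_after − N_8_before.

Intervening sets N_6 = 3 and removes its equation (N_6 <- min(N_2, N_3) + 4).
N_4 = N_2 - 2·N_1 - 5  [with N_2=5, N_1=3]  = -6
N_7 = 3·N_6 - 3·N_1 - 3  [with N_6=3, N_1=3]  = -3
N_8 = max(N_4, N_7) + 3  [with N_4=-6, N_7=-3]  = 0
Without intervention: N_3 = N_2 + N_1 - 2  [with N_2=5, N_1=3]  = 6; N_4 = N_2 - 2·N_1 - 5  [with N_2=5, N_1=3]  = -6; N_6 = min(N_2, N_3) + 4  [with N_2=5, N_3=6]  = 9; N_7 = 3·N_6 - 3·N_1 - 3  [with N_6=9, N_1=3]  = 15; N_8 = max(N_4, N_7) + 3  [with N_4=-6, N_7=15]  = 18.
Change = 0 − 18 = -18.

-18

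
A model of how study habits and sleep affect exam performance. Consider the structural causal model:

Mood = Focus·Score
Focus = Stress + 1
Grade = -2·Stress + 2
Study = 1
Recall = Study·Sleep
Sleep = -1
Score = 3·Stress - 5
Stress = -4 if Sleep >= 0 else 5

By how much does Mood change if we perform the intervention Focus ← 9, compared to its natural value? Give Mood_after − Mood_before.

30

Under do(Focus=9), the mechanism Focus = Stress + 1 is discarded; Focus is fixed at 9.
Stress = -4 if Sleep >= 0 else 5  [with Sleep=-1]  = 5
Score = 3·Stress - 5  [with Stress=5]  = 10
Mood = Focus·Score  [with Focus=9, Score=10]  = 90
Without intervention: Stress = -4 if Sleep >= 0 else 5  [with Sleep=-1]  = 5; Focus = Stress + 1  [with Stress=5]  = 6; Score = 3·Stress - 5  [with Stress=5]  = 10; Mood = Focus·Score  [with Focus=6, Score=10]  = 60.
Change = 90 − 60 = 30.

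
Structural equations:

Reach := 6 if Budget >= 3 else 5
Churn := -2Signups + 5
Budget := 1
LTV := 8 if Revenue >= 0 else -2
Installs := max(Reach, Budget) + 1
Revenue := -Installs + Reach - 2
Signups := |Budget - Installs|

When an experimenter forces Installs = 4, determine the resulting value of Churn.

do(Installs=4) replaces the equation Installs := max(Reach, Budget) + 1 with the constant Installs = 4.
Signups = |Budget - Installs|  [with Budget=1, Installs=4]  = 3
Churn = -2Signups + 5  [with Signups=3]  = -1

-1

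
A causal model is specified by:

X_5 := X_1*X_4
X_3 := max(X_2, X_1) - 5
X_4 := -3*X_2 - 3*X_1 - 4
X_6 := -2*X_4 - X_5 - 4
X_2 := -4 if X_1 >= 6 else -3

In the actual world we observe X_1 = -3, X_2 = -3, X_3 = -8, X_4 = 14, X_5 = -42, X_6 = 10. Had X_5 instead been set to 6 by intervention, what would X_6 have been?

The intervention breaks the incoming arrows to X_5: X_5 := X_1*X_4 no longer applies, and X_5 = 6.
X_2 = -4 if X_1 >= 6 else -3  [with X_1=-3]  = -3
X_4 = -3*X_2 - 3*X_1 - 4  [with X_2=-3, X_1=-3]  = 14
X_6 = -2*X_4 - X_5 - 4  [with X_4=14, X_5=6]  = -38

-38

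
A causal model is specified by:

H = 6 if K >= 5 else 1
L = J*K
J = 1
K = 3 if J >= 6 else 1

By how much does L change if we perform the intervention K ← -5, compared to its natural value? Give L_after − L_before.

Under do(K=-5), the mechanism K = 3 if J >= 6 else 1 is discarded; K is fixed at -5.
L = J*K  [with J=1, K=-5]  = -5
Without intervention: K = 3 if J >= 6 else 1  [with J=1]  = 1; L = J*K  [with J=1, K=1]  = 1.
Change = -5 − 1 = -6.

-6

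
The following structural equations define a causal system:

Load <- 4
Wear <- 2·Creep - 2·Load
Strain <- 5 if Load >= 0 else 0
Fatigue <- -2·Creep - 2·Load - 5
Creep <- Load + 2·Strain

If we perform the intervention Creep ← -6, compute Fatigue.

do(Creep=-6) replaces the equation Creep <- Load + 2·Strain with the constant Creep = -6.
Fatigue = -2·Creep - 2·Load - 5  [with Creep=-6, Load=4]  = -1

-1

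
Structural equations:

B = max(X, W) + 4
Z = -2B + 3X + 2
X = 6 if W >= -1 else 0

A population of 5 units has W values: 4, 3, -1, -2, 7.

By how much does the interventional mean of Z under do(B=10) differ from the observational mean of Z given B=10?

The intervention sets B=10 in all 5 units regardless of W. Recomputing Z per unit gives 0, 0, 0, -18, 0; average -3.6.
Observing B=10 restricts to units where B's equation naturally yields 10: W ∈ {4, 3, -1}. In that subpopulation Z = 0, 0, 0, mean 0.
Difference = -3.6 − 0 = -3.6.

-3.6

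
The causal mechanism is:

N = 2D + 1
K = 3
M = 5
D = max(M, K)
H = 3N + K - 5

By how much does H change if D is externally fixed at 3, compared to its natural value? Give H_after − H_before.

-12

do(D=3) replaces the equation D = max(M, K) with the constant D = 3.
N = 2D + 1  [with D=3]  = 7
H = 3N + K - 5  [with N=7, K=3]  = 19
Without intervention: D = max(M, K)  [with M=5, K=3]  = 5; N = 2D + 1  [with D=5]  = 11; H = 3N + K - 5  [with N=11, K=3]  = 31.
Change = 19 − 31 = -12.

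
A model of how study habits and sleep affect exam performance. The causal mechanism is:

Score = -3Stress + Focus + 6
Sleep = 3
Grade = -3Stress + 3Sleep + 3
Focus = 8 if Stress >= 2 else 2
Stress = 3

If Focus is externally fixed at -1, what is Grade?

do(Focus=-1) replaces the equation Focus = 8 if Stress >= 2 else 2 with the constant Focus = -1.
Grade is not downstream of the intervention, so its value is determined by the original equations.
Grade = -3Stress + 3Sleep + 3  [with Stress=3, Sleep=3]  = 3

3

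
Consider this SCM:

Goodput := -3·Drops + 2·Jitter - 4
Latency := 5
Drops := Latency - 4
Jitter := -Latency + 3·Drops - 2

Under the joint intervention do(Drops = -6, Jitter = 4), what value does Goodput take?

Setting Drops = -6, Jitter = 4 by intervention discards those variables' equations.
Goodput = -3·Drops + 2·Jitter - 4  [with Drops=-6, Jitter=4]  = 22

22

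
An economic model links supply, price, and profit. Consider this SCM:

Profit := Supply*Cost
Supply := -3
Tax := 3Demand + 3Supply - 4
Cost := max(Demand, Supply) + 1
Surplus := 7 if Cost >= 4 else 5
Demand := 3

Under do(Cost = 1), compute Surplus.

5

The intervention breaks the incoming arrows to Cost: Cost := max(Demand, Supply) + 1 no longer applies, and Cost = 1.
Surplus = 7 if Cost >= 4 else 5  [with Cost=1]  = 5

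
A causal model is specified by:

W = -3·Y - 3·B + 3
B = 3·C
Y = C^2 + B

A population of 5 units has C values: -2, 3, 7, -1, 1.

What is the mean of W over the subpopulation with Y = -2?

Conditioning on Y=-2 selects the 2 unit(s) with C ∈ {-2, -1}. Their W values: 27, 18. Mean = 22.5.

22.5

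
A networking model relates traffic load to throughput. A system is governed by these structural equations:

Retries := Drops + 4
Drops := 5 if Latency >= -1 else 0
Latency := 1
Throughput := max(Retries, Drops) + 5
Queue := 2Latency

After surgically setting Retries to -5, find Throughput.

Intervening sets Retries = -5 and removes its equation (Retries := Drops + 4).
Drops = 5 if Latency >= -1 else 0  [with Latency=1]  = 5
Throughput = max(Retries, Drops) + 5  [with Retries=-5, Drops=5]  = 10

10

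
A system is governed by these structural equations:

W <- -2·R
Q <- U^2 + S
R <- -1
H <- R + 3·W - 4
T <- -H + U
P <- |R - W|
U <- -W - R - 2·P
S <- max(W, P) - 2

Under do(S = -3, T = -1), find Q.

The joint intervention fixes S = -3, T = -1, removing each variable's own equation.
W = -2·R  [with R=-1]  = 2
P = |R - W|  [with R=-1, W=2]  = 3
U = -W - R - 2·P  [with W=2, R=-1, P=3]  = -7
Q = U^2 + S  [with U=-7, S=-3]  = 46

46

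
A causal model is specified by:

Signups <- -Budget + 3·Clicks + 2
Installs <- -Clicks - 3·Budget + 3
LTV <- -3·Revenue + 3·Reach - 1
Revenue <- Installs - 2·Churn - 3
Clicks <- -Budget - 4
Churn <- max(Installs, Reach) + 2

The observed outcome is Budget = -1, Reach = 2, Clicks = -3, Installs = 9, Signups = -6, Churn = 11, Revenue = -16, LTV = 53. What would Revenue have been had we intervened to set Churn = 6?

-6

Intervening sets Churn = 6 and removes its equation (Churn <- max(Installs, Reach) + 2).
Clicks = -Budget - 4  [with Budget=-1]  = -3
Installs = -Clicks - 3·Budget + 3  [with Clicks=-3, Budget=-1]  = 9
Revenue = Installs - 2·Churn - 3  [with Installs=9, Churn=6]  = -6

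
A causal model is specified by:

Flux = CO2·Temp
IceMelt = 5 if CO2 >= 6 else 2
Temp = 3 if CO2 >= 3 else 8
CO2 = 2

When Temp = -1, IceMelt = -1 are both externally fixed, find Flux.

-2

Setting Temp = -1, IceMelt = -1 by intervention discards those variables' equations.
Flux = CO2·Temp  [with CO2=2, Temp=-1]  = -2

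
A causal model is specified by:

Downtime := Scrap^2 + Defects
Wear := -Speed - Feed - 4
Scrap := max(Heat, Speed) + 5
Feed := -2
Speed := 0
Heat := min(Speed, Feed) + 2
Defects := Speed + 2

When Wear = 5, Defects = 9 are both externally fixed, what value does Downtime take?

Under do(Wear = 5, Defects = 9), each intervened variable's structural equation is replaced by its fixed value.
Heat = min(Speed, Feed) + 2  [with Speed=0, Feed=-2]  = 0
Scrap = max(Heat, Speed) + 5  [with Heat=0, Speed=0]  = 5
Downtime = Scrap^2 + Defects  [with Scrap=5, Defects=9]  = 34

34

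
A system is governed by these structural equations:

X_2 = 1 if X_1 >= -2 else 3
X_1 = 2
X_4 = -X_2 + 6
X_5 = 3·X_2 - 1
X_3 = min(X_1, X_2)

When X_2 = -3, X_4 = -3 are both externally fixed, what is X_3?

The joint intervention fixes X_2 = -3, X_4 = -3, removing each variable's own equation.
X_3 = min(X_1, X_2)  [with X_1=2, X_2=-3]  = -3

-3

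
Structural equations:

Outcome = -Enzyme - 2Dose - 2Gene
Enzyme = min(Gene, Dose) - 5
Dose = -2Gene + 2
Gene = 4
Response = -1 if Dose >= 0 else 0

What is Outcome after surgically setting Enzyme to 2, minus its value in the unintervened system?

-13

do(Enzyme=2) replaces the equation Enzyme = min(Gene, Dose) - 5 with the constant Enzyme = 2.
Dose = -2Gene + 2  [with Gene=4]  = -6
Outcome = -Enzyme - 2Dose - 2Gene  [with Enzyme=2, Dose=-6, Gene=4]  = 2
Without intervention: Dose = -2Gene + 2  [with Gene=4]  = -6; Enzyme = min(Gene, Dose) - 5  [with Gene=4, Dose=-6]  = -11; Outcome = -Enzyme - 2Dose - 2Gene  [with Enzyme=-11, Dose=-6, Gene=4]  = 15.
Change = 2 − 15 = -13.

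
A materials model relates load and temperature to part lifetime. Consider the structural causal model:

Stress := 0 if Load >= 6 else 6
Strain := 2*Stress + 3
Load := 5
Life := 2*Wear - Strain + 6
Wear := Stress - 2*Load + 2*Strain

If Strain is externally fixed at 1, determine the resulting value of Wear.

-2

The intervention breaks the incoming arrows to Strain: Strain := 2*Stress + 3 no longer applies, and Strain = 1.
Stress = 0 if Load >= 6 else 6  [with Load=5]  = 6
Wear = Stress - 2*Load + 2*Strain  [with Stress=6, Load=5, Strain=1]  = -2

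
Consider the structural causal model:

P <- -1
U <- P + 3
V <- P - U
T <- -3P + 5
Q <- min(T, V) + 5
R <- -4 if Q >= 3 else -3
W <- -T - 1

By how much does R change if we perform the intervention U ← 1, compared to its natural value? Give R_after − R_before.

Under do(U=1), the mechanism U <- P + 3 is discarded; U is fixed at 1.
V = P - U  [with P=-1, U=1]  = -2
T = -3P + 5  [with P=-1]  = 8
Q = min(T, V) + 5  [with T=8, V=-2]  = 3
R = -4 if Q >= 3 else -3  [with Q=3]  = -4
Without intervention: U = P + 3  [with P=-1]  = 2; V = P - U  [with P=-1, U=2]  = -3; T = -3P + 5  [with P=-1]  = 8; Q = min(T, V) + 5  [with T=8, V=-3]  = 2; R = -4 if Q >= 3 else -3  [with Q=2]  = -3.
Change = -4 − (-3) = -1.

-1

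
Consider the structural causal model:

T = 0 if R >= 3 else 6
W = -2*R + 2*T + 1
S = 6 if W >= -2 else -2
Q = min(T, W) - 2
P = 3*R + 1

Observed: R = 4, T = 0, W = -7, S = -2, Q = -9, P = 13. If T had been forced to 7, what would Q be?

do(T=7) replaces the equation T = 0 if R >= 3 else 6 with the constant T = 7.
W = -2*R + 2*T + 1  [with R=4, T=7]  = 7
Q = min(T, W) - 2  [with T=7, W=7]  = 5

5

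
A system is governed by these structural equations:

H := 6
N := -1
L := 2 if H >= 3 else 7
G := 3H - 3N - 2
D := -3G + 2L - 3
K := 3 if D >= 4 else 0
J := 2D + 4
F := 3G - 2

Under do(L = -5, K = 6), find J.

Under do(L = -5, K = 6), each intervened variable's structural equation is replaced by its fixed value.
G = 3H - 3N - 2  [with H=6, N=-1]  = 19
D = -3G + 2L - 3  [with G=19, L=-5]  = -70
J = 2D + 4  [with D=-70]  = -136

-136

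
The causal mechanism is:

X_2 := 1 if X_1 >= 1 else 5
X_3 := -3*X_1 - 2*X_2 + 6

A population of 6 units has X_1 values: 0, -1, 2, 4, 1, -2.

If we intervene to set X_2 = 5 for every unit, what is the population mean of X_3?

The intervention sets X_2=5 in all 6 units regardless of X_1. Recomputing X_3 per unit gives -4, -1, -10, -16, -7, 2; average -6.

-6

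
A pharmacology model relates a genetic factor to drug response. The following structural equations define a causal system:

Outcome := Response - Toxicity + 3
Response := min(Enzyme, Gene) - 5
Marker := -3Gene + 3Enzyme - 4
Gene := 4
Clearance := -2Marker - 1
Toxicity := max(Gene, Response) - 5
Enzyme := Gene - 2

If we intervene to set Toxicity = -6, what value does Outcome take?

Under do(Toxicity=-6), the mechanism Toxicity := max(Gene, Response) - 5 is discarded; Toxicity is fixed at -6.
Enzyme = Gene - 2  [with Gene=4]  = 2
Response = min(Enzyme, Gene) - 5  [with Enzyme=2, Gene=4]  = -3
Outcome = Response - Toxicity + 3  [with Response=-3, Toxicity=-6]  = 6

6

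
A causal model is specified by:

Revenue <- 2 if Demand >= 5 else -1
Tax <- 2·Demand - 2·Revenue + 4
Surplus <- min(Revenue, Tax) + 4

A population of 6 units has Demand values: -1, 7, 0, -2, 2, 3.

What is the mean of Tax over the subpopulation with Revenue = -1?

6.8

E[Tax|Revenue=-1] averages over only the 5 units with Revenue=-1 (Demand = -1, 0, -2, 2, 3): Tax = 4, 6, 2, 10, 12, mean 6.8.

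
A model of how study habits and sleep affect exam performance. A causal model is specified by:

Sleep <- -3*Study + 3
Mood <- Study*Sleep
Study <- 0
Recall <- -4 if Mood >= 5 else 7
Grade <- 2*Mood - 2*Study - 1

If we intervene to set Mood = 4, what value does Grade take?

do(Mood=4) replaces the equation Mood <- Study*Sleep with the constant Mood = 4.
Grade = 2*Mood - 2*Study - 1  [with Mood=4, Study=0]  = 7

7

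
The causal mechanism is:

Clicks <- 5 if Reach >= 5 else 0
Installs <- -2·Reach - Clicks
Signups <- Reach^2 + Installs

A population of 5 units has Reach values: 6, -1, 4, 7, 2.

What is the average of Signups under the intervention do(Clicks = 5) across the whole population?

Every unit gets Clicks=5 under the intervention. Signups values become 19, -2, 3, 30, -5; E[Signups|do(Clicks=5)] = 9.

9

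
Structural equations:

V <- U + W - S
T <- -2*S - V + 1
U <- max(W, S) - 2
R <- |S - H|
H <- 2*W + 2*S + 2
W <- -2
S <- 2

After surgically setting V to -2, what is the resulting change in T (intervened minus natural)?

Intervening sets V = -2 and removes its equation (V <- U + W - S).
T = -2*S - V + 1  [with S=2, V=-2]  = -1
Without intervention: U = max(W, S) - 2  [with W=-2, S=2]  = 0; V = U + W - S  [with U=0, W=-2, S=2]  = -4; T = -2*S - V + 1  [with S=2, V=-4]  = 1.
Change = -1 − 1 = -2.

-2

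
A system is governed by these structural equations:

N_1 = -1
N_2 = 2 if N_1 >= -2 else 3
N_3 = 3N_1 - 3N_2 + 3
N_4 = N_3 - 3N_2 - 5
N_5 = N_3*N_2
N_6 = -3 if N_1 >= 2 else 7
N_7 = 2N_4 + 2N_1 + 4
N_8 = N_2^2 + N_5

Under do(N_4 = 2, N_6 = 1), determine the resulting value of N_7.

Setting N_4 = 2, N_6 = 1 by intervention discards those variables' equations.
N_7 = 2N_4 + 2N_1 + 4  [with N_4=2, N_1=-1]  = 6

6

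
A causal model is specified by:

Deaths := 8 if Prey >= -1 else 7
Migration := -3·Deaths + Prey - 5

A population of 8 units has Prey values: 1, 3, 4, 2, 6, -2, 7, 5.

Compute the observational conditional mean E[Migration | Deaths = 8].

Conditioning on Deaths=8 selects the 7 unit(s) with Prey ∈ {1, 3, 4, 2, 6, 7, 5}. Their Migration values: -28, -26, -25, -27, -23, -22, -24. Mean = -25.

-25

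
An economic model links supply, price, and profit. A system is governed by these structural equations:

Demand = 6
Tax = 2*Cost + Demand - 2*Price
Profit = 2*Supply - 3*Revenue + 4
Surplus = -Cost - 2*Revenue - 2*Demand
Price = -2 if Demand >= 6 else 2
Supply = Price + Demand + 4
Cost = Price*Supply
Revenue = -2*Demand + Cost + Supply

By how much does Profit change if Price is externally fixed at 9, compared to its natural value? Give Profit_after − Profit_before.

-572

Under do(Price=9), the mechanism Price = -2 if Demand >= 6 else 2 is discarded; Price is fixed at 9.
Supply = Price + Demand + 4  [with Price=9, Demand=6]  = 19
Cost = Price*Supply  [with Price=9, Supply=19]  = 171
Revenue = -2*Demand + Cost + Supply  [with Demand=6, Cost=171, Supply=19]  = 178
Profit = 2*Supply - 3*Revenue + 4  [with Supply=19, Revenue=178]  = -492
Without intervention: Price = -2 if Demand >= 6 else 2  [with Demand=6]  = -2; Supply = Price + Demand + 4  [with Price=-2, Demand=6]  = 8; Cost = Price*Supply  [with Price=-2, Supply=8]  = -16; Revenue = -2*Demand + Cost + Supply  [with Demand=6, Cost=-16, Supply=8]  = -20; Profit = 2*Supply - 3*Revenue + 4  [with Supply=8, Revenue=-20]  = 80.
Change = -492 − 80 = -572.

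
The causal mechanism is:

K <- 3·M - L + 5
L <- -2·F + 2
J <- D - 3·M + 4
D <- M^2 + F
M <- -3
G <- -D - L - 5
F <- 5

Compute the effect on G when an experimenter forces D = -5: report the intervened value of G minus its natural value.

The intervention breaks the incoming arrows to D: D <- M^2 + F no longer applies, and D = -5.
L = -2·F + 2  [with F=5]  = -8
G = -D - L - 5  [with D=-5, L=-8]  = 8
Without intervention: D = M^2 + F  [with M=-3, F=5]  = 14; L = -2·F + 2  [with F=5]  = -8; G = -D - L - 5  [with D=14, L=-8]  = -11.
Change = 8 − (-11) = 19.

19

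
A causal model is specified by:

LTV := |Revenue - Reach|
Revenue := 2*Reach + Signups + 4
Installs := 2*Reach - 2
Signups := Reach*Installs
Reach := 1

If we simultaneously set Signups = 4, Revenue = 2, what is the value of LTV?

Setting Signups = 4, Revenue = 2 by intervention discards those variables' equations.
LTV = |Revenue - Reach|  [with Revenue=2, Reach=1]  = 1

1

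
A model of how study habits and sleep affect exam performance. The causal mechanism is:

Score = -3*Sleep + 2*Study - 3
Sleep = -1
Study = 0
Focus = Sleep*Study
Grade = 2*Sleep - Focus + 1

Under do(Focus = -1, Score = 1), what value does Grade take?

0

Setting Focus = -1, Score = 1 by intervention discards those variables' equations.
Grade = 2*Sleep - Focus + 1  [with Sleep=-1, Focus=-1]  = 0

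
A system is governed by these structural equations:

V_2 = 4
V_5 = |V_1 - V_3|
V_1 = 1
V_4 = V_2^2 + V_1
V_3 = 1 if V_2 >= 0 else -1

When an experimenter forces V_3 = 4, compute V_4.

17

The intervention breaks the incoming arrows to V_3: V_3 = 1 if V_2 >= 0 else -1 no longer applies, and V_3 = 4.
V_4 is not downstream of the intervention, so its value is determined by the original equations.
V_4 = V_2^2 + V_1  [with V_2=4, V_1=1]  = 17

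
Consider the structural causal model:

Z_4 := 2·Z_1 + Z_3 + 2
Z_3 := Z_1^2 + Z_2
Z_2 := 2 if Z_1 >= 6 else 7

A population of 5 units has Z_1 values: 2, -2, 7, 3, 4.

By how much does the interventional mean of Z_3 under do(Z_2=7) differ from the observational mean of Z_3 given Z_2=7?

The intervention sets Z_2=7 in all 5 units regardless of Z_1. Recomputing Z_3 per unit gives 11, 11, 56, 16, 23; average 23.4.
E[Z_3|Z_2=7] averages over only the 4 units with Z_2=7 (Z_1 = 2, -2, 3, 4): Z_3 = 11, 11, 16, 23, mean 15.25.
Difference = 23.4 − 15.25 = 8.15.

8.15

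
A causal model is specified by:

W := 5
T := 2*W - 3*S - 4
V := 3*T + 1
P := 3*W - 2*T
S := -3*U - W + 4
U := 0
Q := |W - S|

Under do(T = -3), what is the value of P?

21

Under do(T=-3), the mechanism T := 2*W - 3*S - 4 is discarded; T is fixed at -3.
P = 3*W - 2*T  [with W=5, T=-3]  = 21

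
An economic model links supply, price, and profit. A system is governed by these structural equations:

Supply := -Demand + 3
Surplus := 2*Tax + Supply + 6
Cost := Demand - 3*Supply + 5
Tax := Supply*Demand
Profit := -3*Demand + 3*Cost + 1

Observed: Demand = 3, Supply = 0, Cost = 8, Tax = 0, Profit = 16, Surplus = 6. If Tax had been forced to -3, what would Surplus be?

Under do(Tax=-3), the mechanism Tax := Supply*Demand is discarded; Tax is fixed at -3.
Supply = -Demand + 3  [with Demand=3]  = 0
Surplus = 2*Tax + Supply + 6  [with Tax=-3, Supply=0]  = 0

0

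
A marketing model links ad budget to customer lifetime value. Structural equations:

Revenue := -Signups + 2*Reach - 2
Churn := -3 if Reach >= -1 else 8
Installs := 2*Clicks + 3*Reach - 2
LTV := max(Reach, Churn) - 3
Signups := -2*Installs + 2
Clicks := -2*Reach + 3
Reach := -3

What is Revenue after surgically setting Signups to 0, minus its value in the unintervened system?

-12

Under do(Signups=0), the mechanism Signups := -2*Installs + 2 is discarded; Signups is fixed at 0.
Revenue = -Signups + 2*Reach - 2  [with Signups=0, Reach=-3]  = -8
Without intervention: Clicks = -2*Reach + 3  [with Reach=-3]  = 9; Installs = 2*Clicks + 3*Reach - 2  [with Clicks=9, Reach=-3]  = 7; Signups = -2*Installs + 2  [with Installs=7]  = -12; Revenue = -Signups + 2*Reach - 2  [with Signups=-12, Reach=-3]  = 4.
Change = -8 − 4 = -12.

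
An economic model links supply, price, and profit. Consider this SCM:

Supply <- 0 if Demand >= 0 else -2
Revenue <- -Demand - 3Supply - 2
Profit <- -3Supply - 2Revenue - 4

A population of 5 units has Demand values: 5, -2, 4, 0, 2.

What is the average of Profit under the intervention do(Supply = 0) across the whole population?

3.6

do(Supply=0) breaks Supply's dependence on Demand. With Supply=0 fixed, Profit across the units is 10, -4, 8, 0, 4, mean 3.6.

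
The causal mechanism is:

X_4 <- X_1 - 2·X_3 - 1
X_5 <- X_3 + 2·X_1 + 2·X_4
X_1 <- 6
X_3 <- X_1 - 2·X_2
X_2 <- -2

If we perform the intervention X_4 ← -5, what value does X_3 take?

Under do(X_4=-5), the mechanism X_4 <- X_1 - 2·X_3 - 1 is discarded; X_4 is fixed at -5.
Since X_3 is not a descendant of the intervened variable, it is unaffected.
X_3 = X_1 - 2·X_2  [with X_1=6, X_2=-2]  = 10

10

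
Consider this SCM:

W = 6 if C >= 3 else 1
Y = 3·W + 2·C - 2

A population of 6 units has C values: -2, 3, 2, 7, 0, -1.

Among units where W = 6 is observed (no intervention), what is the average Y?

Observing W=6 restricts to units where W's equation naturally yields 6: C ∈ {3, 7}. In that subpopulation Y = 22, 30, mean 26.

26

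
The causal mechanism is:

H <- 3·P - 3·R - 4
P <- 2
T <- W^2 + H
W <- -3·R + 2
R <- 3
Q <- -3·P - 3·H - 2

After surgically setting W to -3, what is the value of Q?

Under do(W=-3), the mechanism W <- -3·R + 2 is discarded; W is fixed at -3.
Since Q is not a descendant of the intervened variable, it is unaffected.
H = 3·P - 3·R - 4  [with P=2, R=3]  = -7
Q = -3·P - 3·H - 2  [with P=2, H=-7]  = 13

13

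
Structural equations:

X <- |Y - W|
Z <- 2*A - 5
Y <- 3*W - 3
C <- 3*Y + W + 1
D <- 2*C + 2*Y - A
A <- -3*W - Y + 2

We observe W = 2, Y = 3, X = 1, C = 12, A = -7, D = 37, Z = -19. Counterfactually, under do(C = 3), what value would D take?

Under do(C=3), the mechanism C <- 3*Y + W + 1 is discarded; C is fixed at 3.
Y = 3*W - 3  [with W=2]  = 3
A = -3*W - Y + 2  [with W=2, Y=3]  = -7
D = 2*C + 2*Y - A  [with C=3, Y=3, A=-7]  = 19

19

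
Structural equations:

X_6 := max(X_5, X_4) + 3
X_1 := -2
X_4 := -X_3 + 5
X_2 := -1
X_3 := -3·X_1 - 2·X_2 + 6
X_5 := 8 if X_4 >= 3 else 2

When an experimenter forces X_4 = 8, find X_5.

Intervening sets X_4 = 8 and removes its equation (X_4 := -X_3 + 5).
X_5 = 8 if X_4 >= 3 else 2  [with X_4=8]  = 8

8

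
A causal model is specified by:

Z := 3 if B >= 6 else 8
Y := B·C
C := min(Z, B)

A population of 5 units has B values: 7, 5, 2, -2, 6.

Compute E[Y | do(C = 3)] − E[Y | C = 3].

-8.7

The intervention sets C=3 in all 5 units regardless of B. Recomputing Y per unit gives 21, 15, 6, -6, 18; average 10.8.
Conditioning on C=3 selects the 2 unit(s) with B ∈ {7, 6}. Their Y values: 21, 18. Mean = 19.5.
Difference = 10.8 − 19.5 = -8.7.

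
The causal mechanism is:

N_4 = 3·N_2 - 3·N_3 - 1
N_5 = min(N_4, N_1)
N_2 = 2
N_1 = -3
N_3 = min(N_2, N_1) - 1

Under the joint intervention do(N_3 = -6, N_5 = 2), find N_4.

23

The joint intervention fixes N_3 = -6, N_5 = 2, removing each variable's own equation.
N_4 = 3·N_2 - 3·N_3 - 1  [with N_2=2, N_3=-6]  = 23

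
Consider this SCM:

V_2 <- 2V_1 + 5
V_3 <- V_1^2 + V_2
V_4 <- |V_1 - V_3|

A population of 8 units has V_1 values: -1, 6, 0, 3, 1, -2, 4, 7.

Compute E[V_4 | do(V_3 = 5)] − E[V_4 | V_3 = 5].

-2.5

Under do(V_3=5), V_3's equation is replaced by V_3=5 for every unit. Per-unit V_4: 6, 1, 5, 2, 4, 7, 1, 2. Mean = 3.5.
Conditioning on V_3=5 selects the 2 unit(s) with V_1 ∈ {0, -2}. Their V_4 values: 5, 7. Mean = 6.
Difference = 3.5 − 6 = -2.5.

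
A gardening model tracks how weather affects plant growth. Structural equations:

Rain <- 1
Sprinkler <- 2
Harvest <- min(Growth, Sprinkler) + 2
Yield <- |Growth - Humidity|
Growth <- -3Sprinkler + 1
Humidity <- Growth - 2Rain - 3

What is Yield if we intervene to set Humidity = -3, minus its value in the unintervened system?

-3

Intervening sets Humidity = -3 and removes its equation (Humidity <- Growth - 2Rain - 3).
Growth = -3Sprinkler + 1  [with Sprinkler=2]  = -5
Yield = |Growth - Humidity|  [with Growth=-5, Humidity=-3]  = 2
Without intervention: Growth = -3Sprinkler + 1  [with Sprinkler=2]  = -5; Humidity = Growth - 2Rain - 3  [with Growth=-5, Rain=1]  = -10; Yield = |Growth - Humidity|  [with Growth=-5, Humidity=-10]  = 5.
Change = 2 − 5 = -3.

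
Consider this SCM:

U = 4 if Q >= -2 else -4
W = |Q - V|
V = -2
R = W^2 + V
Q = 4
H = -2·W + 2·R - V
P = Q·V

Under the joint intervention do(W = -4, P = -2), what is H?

38

Setting W = -4, P = -2 by intervention discards those variables' equations.
R = W^2 + V  [with W=-4, V=-2]  = 14
H = -2·W + 2·R - V  [with W=-4, R=14, V=-2]  = 38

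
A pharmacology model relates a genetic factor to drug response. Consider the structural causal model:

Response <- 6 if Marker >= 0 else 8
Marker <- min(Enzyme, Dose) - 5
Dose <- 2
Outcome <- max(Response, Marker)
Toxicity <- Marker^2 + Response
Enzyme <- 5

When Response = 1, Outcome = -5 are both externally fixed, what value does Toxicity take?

10

Setting Response = 1, Outcome = -5 by intervention discards those variables' equations.
Marker = min(Enzyme, Dose) - 5  [with Enzyme=5, Dose=2]  = -3
Toxicity = Marker^2 + Response  [with Marker=-3, Response=1]  = 10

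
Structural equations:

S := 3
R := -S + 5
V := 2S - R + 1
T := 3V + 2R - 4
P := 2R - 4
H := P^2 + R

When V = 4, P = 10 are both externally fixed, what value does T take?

12

The joint intervention fixes V = 4, P = 10, removing each variable's own equation.
R = -S + 5  [with S=3]  = 2
T = 3V + 2R - 4  [with V=4, R=2]  = 12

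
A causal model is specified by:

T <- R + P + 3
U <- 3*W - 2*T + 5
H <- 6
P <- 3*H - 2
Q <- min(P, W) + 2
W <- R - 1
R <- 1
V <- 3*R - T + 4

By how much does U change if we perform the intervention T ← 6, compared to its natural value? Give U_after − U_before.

Under do(T=6), the mechanism T <- R + P + 3 is discarded; T is fixed at 6.
W = R - 1  [with R=1]  = 0
U = 3*W - 2*T + 5  [with W=0, T=6]  = -7
Without intervention: P = 3*H - 2  [with H=6]  = 16; T = R + P + 3  [with R=1, P=16]  = 20; W = R - 1  [with R=1]  = 0; U = 3*W - 2*T + 5  [with W=0, T=20]  = -35.
Change = -7 − (-35) = 28.

28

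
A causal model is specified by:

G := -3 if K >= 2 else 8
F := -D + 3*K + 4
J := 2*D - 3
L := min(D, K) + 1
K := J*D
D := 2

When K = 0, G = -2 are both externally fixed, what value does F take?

Setting K = 0, G = -2 by intervention discards those variables' equations.
F = -D + 3*K + 4  [with D=2, K=0]  = 2

2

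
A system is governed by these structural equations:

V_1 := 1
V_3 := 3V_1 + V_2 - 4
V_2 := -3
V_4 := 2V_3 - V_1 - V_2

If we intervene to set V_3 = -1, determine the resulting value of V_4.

The intervention breaks the incoming arrows to V_3: V_3 := 3V_1 + V_2 - 4 no longer applies, and V_3 = -1.
V_4 = 2V_3 - V_1 - V_2  [with V_3=-1, V_1=1, V_2=-3]  = 0

0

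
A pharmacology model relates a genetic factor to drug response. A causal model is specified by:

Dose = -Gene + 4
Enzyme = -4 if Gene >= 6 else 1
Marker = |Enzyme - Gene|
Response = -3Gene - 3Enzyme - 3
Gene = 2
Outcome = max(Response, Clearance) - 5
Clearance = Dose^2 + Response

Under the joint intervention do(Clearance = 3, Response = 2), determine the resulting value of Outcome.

-2

Setting Clearance = 3, Response = 2 by intervention discards those variables' equations.
Outcome = max(Response, Clearance) - 5  [with Response=2, Clearance=3]  = -2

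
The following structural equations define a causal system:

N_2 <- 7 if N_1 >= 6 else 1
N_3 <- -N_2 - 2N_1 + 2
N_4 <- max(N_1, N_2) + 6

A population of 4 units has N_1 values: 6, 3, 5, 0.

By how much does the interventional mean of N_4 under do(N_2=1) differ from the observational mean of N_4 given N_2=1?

0.75

do(N_2=1) breaks N_2's dependence on N_1. With N_2=1 fixed, N_4 across the units is 12, 9, 11, 7, mean 9.75.
Conditioning on N_2=1 selects the 3 unit(s) with N_1 ∈ {3, 5, 0}. Their N_4 values: 9, 11, 7. Mean = 9.
Difference = 9.75 − 9 = 0.75.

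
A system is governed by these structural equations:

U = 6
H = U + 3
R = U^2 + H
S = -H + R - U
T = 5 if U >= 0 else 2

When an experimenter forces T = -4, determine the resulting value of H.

9

Under do(T=-4), the mechanism T = 5 if U >= 0 else 2 is discarded; T is fixed at -4.
No directed path runs from T to H, so H keeps its natural value.
H = U + 3  [with U=6]  = 9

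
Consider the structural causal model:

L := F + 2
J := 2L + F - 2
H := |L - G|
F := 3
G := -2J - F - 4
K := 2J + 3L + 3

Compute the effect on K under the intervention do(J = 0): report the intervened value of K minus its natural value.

do(J=0) replaces the equation J := 2L + F - 2 with the constant J = 0.
L = F + 2  [with F=3]  = 5
K = 2J + 3L + 3  [with J=0, L=5]  = 18
Without intervention: L = F + 2  [with F=3]  = 5; J = 2L + F - 2  [with L=5, F=3]  = 11; K = 2J + 3L + 3  [with J=11, L=5]  = 40.
Change = 18 − 40 = -22.

-22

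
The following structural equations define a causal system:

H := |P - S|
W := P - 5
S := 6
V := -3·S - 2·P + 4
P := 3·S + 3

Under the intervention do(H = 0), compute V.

-56

The intervention breaks the incoming arrows to H: H := |P - S| no longer applies, and H = 0.
V is not downstream of the intervention, so its value is determined by the original equations.
P = 3·S + 3  [with S=6]  = 21
V = -3·S - 2·P + 4  [with S=6, P=21]  = -56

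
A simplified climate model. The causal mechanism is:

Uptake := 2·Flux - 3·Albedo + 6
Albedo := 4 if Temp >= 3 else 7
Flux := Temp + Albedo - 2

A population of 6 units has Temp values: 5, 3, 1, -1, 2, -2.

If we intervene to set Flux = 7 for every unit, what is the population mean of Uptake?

Every unit gets Flux=7 under the intervention. Uptake values become 8, 8, -1, -1, -1, -1; E[Uptake|do(Flux=7)] = 2.

2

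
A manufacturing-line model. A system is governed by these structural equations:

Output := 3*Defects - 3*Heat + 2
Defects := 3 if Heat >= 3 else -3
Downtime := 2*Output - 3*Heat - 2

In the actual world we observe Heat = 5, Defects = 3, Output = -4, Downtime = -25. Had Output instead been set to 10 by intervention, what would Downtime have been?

The intervention breaks the incoming arrows to Output: Output := 3*Defects - 3*Heat + 2 no longer applies, and Output = 10.
Downtime = 2*Output - 3*Heat - 2  [with Output=10, Heat=5]  = 3

3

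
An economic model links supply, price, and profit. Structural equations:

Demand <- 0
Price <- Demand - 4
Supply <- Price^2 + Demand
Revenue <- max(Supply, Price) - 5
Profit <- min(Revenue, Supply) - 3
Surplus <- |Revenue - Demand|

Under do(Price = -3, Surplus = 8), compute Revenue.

The joint intervention fixes Price = -3, Surplus = 8, removing each variable's own equation.
Supply = Price^2 + Demand  [with Price=-3, Demand=0]  = 9
Revenue = max(Supply, Price) - 5  [with Supply=9, Price=-3]  = 4

4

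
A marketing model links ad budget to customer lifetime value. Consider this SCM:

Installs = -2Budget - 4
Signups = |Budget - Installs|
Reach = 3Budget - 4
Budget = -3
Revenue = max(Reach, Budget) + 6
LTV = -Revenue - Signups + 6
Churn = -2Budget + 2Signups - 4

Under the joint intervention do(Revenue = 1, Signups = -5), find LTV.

Under do(Revenue = 1, Signups = -5), each intervened variable's structural equation is replaced by its fixed value.
LTV = -Revenue - Signups + 6  [with Revenue=1, Signups=-5]  = 10

10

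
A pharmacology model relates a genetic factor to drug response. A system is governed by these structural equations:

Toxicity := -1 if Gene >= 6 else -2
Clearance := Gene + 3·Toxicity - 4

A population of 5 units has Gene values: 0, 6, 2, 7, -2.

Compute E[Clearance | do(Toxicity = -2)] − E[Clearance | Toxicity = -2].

2.6

do(Toxicity=-2) breaks Toxicity's dependence on Gene. With Toxicity=-2 fixed, Clearance across the units is -10, -4, -8, -3, -12, mean -7.4.
Conditioning on Toxicity=-2 selects the 3 unit(s) with Gene ∈ {0, 2, -2}. Their Clearance values: -10, -8, -12. Mean = -10.
Difference = -7.4 − (-10) = 2.6.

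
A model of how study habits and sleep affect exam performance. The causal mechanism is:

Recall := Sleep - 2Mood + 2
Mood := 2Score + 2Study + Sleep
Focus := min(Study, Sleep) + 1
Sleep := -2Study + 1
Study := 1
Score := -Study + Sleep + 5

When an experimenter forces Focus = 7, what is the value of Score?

The intervention breaks the incoming arrows to Focus: Focus := min(Study, Sleep) + 1 no longer applies, and Focus = 7.
Score is not downstream of the intervention, so its value is determined by the original equations.
Sleep = -2Study + 1  [with Study=1]  = -1
Score = -Study + Sleep + 5  [with Study=1, Sleep=-1]  = 3

3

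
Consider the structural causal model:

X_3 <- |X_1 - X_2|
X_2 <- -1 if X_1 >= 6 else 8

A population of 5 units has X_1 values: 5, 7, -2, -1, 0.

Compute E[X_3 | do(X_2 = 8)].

6.2

Under do(X_2=8), X_2's equation is replaced by X_2=8 for every unit. Per-unit X_3: 3, 1, 10, 9, 8. Mean = 6.2.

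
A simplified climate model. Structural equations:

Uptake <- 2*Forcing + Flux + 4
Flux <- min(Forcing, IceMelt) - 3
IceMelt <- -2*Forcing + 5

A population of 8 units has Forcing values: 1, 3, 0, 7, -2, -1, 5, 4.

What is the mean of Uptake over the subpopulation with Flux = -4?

2

E[Uptake|Flux=-4] averages over only the 2 units with Flux=-4 (Forcing = 3, -1): Uptake = 6, -2, mean 2.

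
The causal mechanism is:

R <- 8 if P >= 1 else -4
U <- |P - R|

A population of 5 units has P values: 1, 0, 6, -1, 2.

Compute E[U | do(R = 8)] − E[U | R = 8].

1.4

Under do(R=8), R's equation is replaced by R=8 for every unit. Per-unit U: 7, 8, 2, 9, 6. Mean = 6.4.
Conditioning on R=8 selects the 3 unit(s) with P ∈ {1, 6, 2}. Their U values: 7, 2, 6. Mean = 5.
Difference = 6.4 − 5 = 1.4.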